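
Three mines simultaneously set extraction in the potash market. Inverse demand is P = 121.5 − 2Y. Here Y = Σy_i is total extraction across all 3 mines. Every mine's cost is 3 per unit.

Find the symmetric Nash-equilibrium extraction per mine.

14.8125

A representative mine's profit is π_i = y_i(121.5 − 2Y) − 3y_i, with Y = y_i + Σ_{j≠i} y_j.
First-order condition: 118.5 − 4y_i − 2Σ_{j≠i} y_j = 0.
In a symmetric equilibrium every mine chooses the same y, so Σ_{j≠i} y_j = 2y. The condition becomes 118.5 − 8y = 0, giving y = 118.5/8 = 14.8125.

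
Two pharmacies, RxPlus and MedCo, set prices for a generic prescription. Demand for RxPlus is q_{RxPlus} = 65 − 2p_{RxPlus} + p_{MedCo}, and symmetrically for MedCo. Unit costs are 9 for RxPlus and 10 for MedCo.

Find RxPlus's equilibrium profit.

RxPlus's profit: π = (p_{RxPlus} − 9)(65 − 2p_{RxPlus} + p_{MedCo}).
∂π/∂p_{RxPlus} = 83 − 4p_{RxPlus} + p_{MedCo} = 0 ⇒ p_{RxPlus} = 20.75 + 0.25p_{MedCo}.
Similarly p_{MedCo} = 21.25 + 0.25p_{RxPlus}.
Substituting the second reaction function into the first: p_{RxPlus} = 20.75 + 0.25(21.25 + 0.25p_{RxPlus}), which gives 0.9375p_{RxPlus} = 26.0625 ⇒ p_{RxPlus} = 27.8.
Then p_{MedCo} = 21.25 + 0.25·27.8 = 28.2.
q_{RxPlus} = 65 − 2·27.8 + 28.2 = 37.6.
Profit = (27.8 − 9)·37.6 = 706.88.

706.88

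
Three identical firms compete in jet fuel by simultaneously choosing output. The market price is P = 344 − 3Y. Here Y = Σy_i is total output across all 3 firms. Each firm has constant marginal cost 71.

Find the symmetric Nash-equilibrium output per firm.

A representative firm's profit is π_i = y_i(344 − 3Y) − 71y_i, with Y = y_i + Σ_{j≠i} y_j.
First-order condition: 273 − 6y_i − 3Σ_{j≠i} y_j = 0.
In a symmetric equilibrium every firm chooses the same y, so Σ_{j≠i} y_j = 2y. The condition becomes 273 − 12y = 0, giving y = 273/12 = 22.75.

22.75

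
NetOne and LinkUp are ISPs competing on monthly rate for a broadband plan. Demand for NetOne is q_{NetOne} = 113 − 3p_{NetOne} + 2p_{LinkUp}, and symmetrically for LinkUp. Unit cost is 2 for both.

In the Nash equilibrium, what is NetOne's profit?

2310.1875

NetOne's profit: π = (p_{NetOne} − 2)(113 − 3p_{NetOne} + 2p_{LinkUp}).
∂π/∂p_{NetOne} = 119 − 6p_{NetOne} + 2p_{LinkUp} = 0 ⇒ p_{NetOne} = 119/6 + (1/3)p_{LinkUp}.
The game is symmetric, so in equilibrium p_{LinkUp} = p_{NetOne}: the reaction function gives (2/3)p_{NetOne} = 119/6, hence p_{NetOne} = 29.75.
q_{NetOne} = 113 − 3·29.75 + 2·29.75 = 83.25.
Profit = (29.75 − 2)·83.25 = 2310.1875.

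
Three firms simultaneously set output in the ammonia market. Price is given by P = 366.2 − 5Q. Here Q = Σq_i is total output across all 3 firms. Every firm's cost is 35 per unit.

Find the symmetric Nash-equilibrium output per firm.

A representative firm's profit is π_i = q_i(366.2 − 5Q) − 35q_i, with Q = q_i + Σ_{j≠i} q_j.
First-order condition: 331.2 − 10q_i − 5Σ_{j≠i} q_j = 0.
With identical firms, set every q_j = q: then 331.2 − 10q − 10q = 0, i.e. q = 331.2/20 = 16.56.

16.56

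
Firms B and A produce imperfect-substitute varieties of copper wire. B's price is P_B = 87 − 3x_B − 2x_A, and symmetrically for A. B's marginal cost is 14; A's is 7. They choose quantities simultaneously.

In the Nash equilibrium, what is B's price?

Firm B's profit: π = x_B(87 − 3x_B − 2x_A) − 14x_B.
∂π/∂x_B = 73 − 6x_B − 2x_A = 0 ⇒ x_B = 73/6 − (1/3)x_A.
Similarly x_A = 40/3 − (1/3)x_B.
Substituting the second reaction function into the first: x_B = 73/6 − (1/3)(40/3 − (1/3)x_B), which gives (8/9)x_B = 139/18 ⇒ x_B = 8.6875.
Then x_A = 40/3 − (1/3)·8.6875 = 10.4375.
P_B = 87 − 3·8.6875 − 2·10.4375 = 40.0625.

40.0625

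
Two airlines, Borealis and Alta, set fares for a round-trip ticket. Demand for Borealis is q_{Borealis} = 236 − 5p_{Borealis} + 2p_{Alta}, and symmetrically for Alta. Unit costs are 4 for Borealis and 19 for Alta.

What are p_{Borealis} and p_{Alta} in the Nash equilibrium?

33.5625, 39.8125

Borealis's profit: π = (p_{Borealis} − 4)(236 − 5p_{Borealis} + 2p_{Alta}).
∂π/∂p_{Borealis} = 256 − 10p_{Borealis} + 2p_{Alta} = 0 ⇒ p_{Borealis} = 25.6 + 0.2p_{Alta}.
Similarly p_{Alta} = 33.1 + 0.2p_{Borealis}.
Plugging p_{Alta} into Borealis's best response: p_{Borealis} = 25.6 + 0.2(33.1 + 0.2p_{Borealis}) ⇒ 0.96p_{Borealis} = 32.22, so p_{Borealis} = 33.5625.
Then p_{Alta} = 33.1 + 0.2·33.5625 = 39.8125.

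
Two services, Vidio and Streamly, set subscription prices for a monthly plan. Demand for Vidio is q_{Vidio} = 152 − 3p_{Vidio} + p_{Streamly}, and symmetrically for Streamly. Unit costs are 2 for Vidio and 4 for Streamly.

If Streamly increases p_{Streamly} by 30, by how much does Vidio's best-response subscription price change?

Vidio's profit: π = (p_{Vidio} − 2)(152 − 3p_{Vidio} + p_{Streamly}).
∂π/∂p_{Vidio} = 158 − 6p_{Vidio} + p_{Streamly} = 0 ⇒ p_{Vidio} = 79/3 + (1/6)p_{Streamly}.
The reaction-function slope is 1/6, so a 30-unit rise in p_{Streamly} moves p_{Vidio} by 1/6 × 30 = 5. Vidio's best response rises — the actions are strategic complements.

5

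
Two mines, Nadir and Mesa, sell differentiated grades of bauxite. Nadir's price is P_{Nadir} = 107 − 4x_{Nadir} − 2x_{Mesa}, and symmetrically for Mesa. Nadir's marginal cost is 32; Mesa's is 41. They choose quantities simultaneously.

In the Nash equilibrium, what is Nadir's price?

Mine Nadir's profit: π = x_{Nadir}(107 − 4x_{Nadir} − 2x_{Mesa}) − 32x_{Nadir}.
∂π/∂x_{Nadir} = 75 − 8x_{Nadir} − 2x_{Mesa} = 0 ⇒ x_{Nadir} = 9.375 − 0.25x_{Mesa}.
Similarly x_{Mesa} = 8.25 − 0.25x_{Nadir}.
Solving the two reaction functions simultaneously: (1 − (−0.25)(−0.25))x_{Nadir} = 9.375 − 0.25·8.25, so 0.9375x_{Nadir} = 7.3125 and x_{Nadir} = 7.8.
Then x_{Mesa} = 8.25 − 0.25·7.8 = 6.3.
P_{Nadir} = 107 − 4·7.8 − 2·6.3 = 63.2.

63.2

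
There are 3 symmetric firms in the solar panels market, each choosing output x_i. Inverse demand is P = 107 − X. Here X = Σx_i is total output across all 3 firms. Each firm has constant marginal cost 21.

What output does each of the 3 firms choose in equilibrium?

21.5

A representative firm's profit is π_i = x_i(107 − X) − 21x_i, with X = x_i + Σ_{j≠i} x_j.
First-order condition: 86 − 2x_i − Σ_{j≠i} x_j = 0.
In a symmetric equilibrium every firm chooses the same x, so Σ_{j≠i} x_j = 2x. The condition becomes 86 − 4x = 0, giving x = 86/4 = 21.5.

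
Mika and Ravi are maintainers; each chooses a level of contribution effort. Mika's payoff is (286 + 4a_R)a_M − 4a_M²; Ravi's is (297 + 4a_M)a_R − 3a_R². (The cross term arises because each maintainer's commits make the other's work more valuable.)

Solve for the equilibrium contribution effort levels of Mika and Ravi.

90.75, 110

Expanding Mika's payoff: 286a_M + 4a_Ra_M − 4a_M².
∂π/∂a_M = 286 + 4a_R − 8a_M = 0, so a_M = 35.75 + 0.5a_R.
Likewise for Ravi: a_R = 49.5 + (2/3)a_M.
Solving the two reaction functions simultaneously: (1 − (0.5)(2/3))a_M = 35.75 + 0.5·49.5, so (2/3)a_M = 60.5 and a_M = 90.75.
Then a_R = 49.5 + (2/3)·90.75 = 110.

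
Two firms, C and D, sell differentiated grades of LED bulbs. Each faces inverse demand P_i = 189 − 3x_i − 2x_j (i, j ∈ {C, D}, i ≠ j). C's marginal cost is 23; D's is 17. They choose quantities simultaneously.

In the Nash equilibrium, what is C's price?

Firm C's profit: π = x_C(189 − 3x_C − 2x_D) − 23x_C.
∂π/∂x_C = 166 − 6x_C − 2x_D = 0 ⇒ x_C = 83/3 − (1/3)x_D.
Similarly x_D = 86/3 − (1/3)x_C.
Solving the two reaction functions simultaneously: (1 − (−1/3)(−1/3))x_C = 83/3 − (1/3)·(86/3), so (8/9)x_C = 163/9 and x_C = 20.375.
Then x_D = 86/3 − (1/3)·20.375 = 21.875.
P_C = 189 − 3·20.375 − 2·21.875 = 84.125.

84.125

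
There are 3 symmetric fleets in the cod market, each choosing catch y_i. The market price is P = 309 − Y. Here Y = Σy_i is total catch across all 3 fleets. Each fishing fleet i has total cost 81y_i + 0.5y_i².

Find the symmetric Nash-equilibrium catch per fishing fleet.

45.6

A representative fishing fleet's profit is π_i = y_i(309 − Y) − 81y_i − 0.5y_i², with Y = y_i + Σ_{j≠i} y_j.
First-order condition: 228 − 3y_i − Σ_{j≠i} y_j = 0.
With identical fishing fleets, set every y_j = y: then 228 − 3y − 2y = 0, i.e. y = 228/5 = 45.6.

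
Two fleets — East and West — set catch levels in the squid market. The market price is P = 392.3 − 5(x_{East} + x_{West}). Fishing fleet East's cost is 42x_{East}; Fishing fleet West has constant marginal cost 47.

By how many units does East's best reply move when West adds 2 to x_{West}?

-1

Fishing fleet East's profit: π = x_{East}(392.3 − 5(x_{East} + x_{West})) − 42x_{East}.
∂π/∂x_{East} = 350.3 − 10x_{East} − 5x_{West} = 0, so x_{East} = 35.03 − 0.5x_{West}.
The reaction-function slope is −0.5, so a 2-unit rise in x_{West} moves x_{East} by −0.5 × 2 = −1. East's best response falls — the actions are strategic substitutes.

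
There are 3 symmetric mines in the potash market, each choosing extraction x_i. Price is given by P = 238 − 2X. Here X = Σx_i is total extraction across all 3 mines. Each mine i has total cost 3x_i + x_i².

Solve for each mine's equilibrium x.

23.5

A representative mine's profit is π_i = x_i(238 − 2X) − 3x_i − x_i², with X = x_i + Σ_{j≠i} x_j.
First-order condition: 235 − 6x_i − 2Σ_{j≠i} x_j = 0.
Imposing symmetry (x_j = x for all j) turns Σ_{j≠i} x_j into 2x, so 235 = 10x and x = 23.5.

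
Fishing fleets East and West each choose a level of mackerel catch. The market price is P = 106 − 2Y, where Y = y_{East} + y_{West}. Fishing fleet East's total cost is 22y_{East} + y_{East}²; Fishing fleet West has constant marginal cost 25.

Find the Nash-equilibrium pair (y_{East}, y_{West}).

8.7, 15.9

Fishing fleet East's profit: π = y_{East}(106 − 2(y_{East} + y_{West})) − 22y_{East} − y_{East}².
∂π/∂y_{East} = 84 − 6y_{East} − 2y_{West} = 0, so y_{East} = 14 − (1/3)y_{West}.
For West: ∂π/∂y_{West} = 81 − 4y_{West} − 2y_{East} = 0 ⇒ y_{West} = 20.25 − 0.5y_{East}.
Plugging y_{West} into East's best response: y_{East} = 14 − (1/3)(20.25 − 0.5y_{East}) ⇒ (5/6)y_{East} = 7.25, so y_{East} = 8.7.
Then y_{West} = 20.25 − 0.5·8.7 = 15.9.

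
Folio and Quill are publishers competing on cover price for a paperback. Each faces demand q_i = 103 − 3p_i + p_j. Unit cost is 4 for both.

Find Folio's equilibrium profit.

1083

Folio's profit: π = (p_{Folio} − 4)(103 − 3p_{Folio} + p_{Quill}).
∂π/∂p_{Folio} = 115 − 6p_{Folio} + p_{Quill} = 0 ⇒ p_{Folio} = 115/6 + (1/6)p_{Quill}.
The game is symmetric, so in equilibrium p_{Quill} = p_{Folio}: the reaction function gives (5/6)p_{Folio} = 115/6, hence p_{Folio} = 23.
q_{Folio} = 103 − 3·23 + 23 = 57.
Profit = (23 − 4)·57 = 1083.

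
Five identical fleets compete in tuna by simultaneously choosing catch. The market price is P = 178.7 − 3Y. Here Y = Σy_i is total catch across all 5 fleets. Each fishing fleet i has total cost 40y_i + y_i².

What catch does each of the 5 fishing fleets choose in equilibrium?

A representative fishing fleet's profit is π_i = y_i(178.7 − 3Y) − 40y_i − y_i², with Y = y_i + Σ_{j≠i} y_j.
First-order condition: 138.7 − 8y_i − 3Σ_{j≠i} y_j = 0.
Imposing symmetry (y_j = y for all j) turns Σ_{j≠i} y_j into 4y, so 138.7 = 20y and y = 6.935.

6.935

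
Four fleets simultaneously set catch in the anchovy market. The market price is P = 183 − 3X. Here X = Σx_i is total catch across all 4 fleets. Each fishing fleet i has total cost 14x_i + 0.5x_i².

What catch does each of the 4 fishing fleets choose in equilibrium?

10.5625

A representative fishing fleet's profit is π_i = x_i(183 − 3X) − 14x_i − 0.5x_i², with X = x_i + Σ_{j≠i} x_j.
First-order condition: 169 − 7x_i − 3Σ_{j≠i} x_j = 0.
Imposing symmetry (x_j = x for all j) turns Σ_{j≠i} x_j into 3x, so 169 = 16x and x = 10.5625.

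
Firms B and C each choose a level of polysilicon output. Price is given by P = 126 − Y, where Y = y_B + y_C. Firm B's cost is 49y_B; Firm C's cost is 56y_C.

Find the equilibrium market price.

77

Firm B's profit: π = y_B(126 − (y_B + y_C)) − 49y_B.
∂π/∂y_B = 77 − 2y_B − y_C = 0, so y_B = 38.5 − 0.5y_C.
By the same steps for C: y_C = 35 − 0.5y_B.
Substituting the second reaction function into the first: y_B = 38.5 − 0.5(35 − 0.5y_B), which gives 0.75y_B = 21 ⇒ y_B = 28.
Then y_C = 35 − 0.5·28 = 21.
Equilibrium price: P = 126 − 49 = 77.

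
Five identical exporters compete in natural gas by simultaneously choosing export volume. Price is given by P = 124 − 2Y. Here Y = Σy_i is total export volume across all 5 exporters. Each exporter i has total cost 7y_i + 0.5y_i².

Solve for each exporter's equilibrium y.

A representative exporter's profit is π_i = y_i(124 − 2Y) − 7y_i − 0.5y_i², with Y = y_i + Σ_{j≠i} y_j.
First-order condition: 117 − 5y_i − 2Σ_{j≠i} y_j = 0.
In a symmetric equilibrium every exporter chooses the same y, so Σ_{j≠i} y_j = 4y. The condition becomes 117 − 13y = 0, giving y = 117/13 = 9.

9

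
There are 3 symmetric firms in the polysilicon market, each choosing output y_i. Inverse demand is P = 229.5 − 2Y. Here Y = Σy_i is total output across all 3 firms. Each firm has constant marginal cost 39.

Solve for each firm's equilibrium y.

23.8125

A representative firm's profit is π_i = y_i(229.5 − 2Y) − 39y_i, with Y = y_i + Σ_{j≠i} y_j.
First-order condition: 190.5 − 4y_i − 2Σ_{j≠i} y_j = 0.
In a symmetric equilibrium every firm chooses the same y, so Σ_{j≠i} y_j = 2y. The condition becomes 190.5 − 8y = 0, giving y = 190.5/8 = 23.8125.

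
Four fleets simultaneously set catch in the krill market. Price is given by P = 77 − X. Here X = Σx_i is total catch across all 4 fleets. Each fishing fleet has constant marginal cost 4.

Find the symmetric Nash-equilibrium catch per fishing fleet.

A representative fishing fleet's profit is π_i = x_i(77 − X) − 4x_i, with X = x_i + Σ_{j≠i} x_j.
First-order condition: 73 − 2x_i − Σ_{j≠i} x_j = 0.
With identical fishing fleets, set every x_j = x: then 73 − 2x − 3x = 0, i.e. x = 73/5 = 14.6.

14.6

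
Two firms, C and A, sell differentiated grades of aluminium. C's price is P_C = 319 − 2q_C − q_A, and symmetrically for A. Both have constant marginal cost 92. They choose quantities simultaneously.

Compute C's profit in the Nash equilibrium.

4122.32

Firm C's profit: π = q_C(319 − 2q_C − q_A) − 92q_C.
∂π/∂q_C = 227 − 4q_C − q_A = 0 ⇒ q_C = 56.75 − 0.25q_A.
Setting q_C = q_A in the reaction function: q_C = 56.75 − 0.25q_C, so q_C = 56.75 / 1.25 = 45.4.
P_C = 319 − 2·45.4 − 45.4 = 182.8.
Profit = (182.8 − 92)·45.4 = 4122.32.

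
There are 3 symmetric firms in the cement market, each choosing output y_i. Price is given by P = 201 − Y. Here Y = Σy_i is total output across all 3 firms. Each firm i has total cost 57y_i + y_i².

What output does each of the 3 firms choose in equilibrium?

A representative firm's profit is π_i = y_i(201 − Y) − 57y_i − y_i², with Y = y_i + Σ_{j≠i} y_j.
First-order condition: 144 − 4y_i − Σ_{j≠i} y_j = 0.
Imposing symmetry (y_j = y for all j) turns Σ_{j≠i} y_j into 2y, so 144 = 6y and y = 24.

24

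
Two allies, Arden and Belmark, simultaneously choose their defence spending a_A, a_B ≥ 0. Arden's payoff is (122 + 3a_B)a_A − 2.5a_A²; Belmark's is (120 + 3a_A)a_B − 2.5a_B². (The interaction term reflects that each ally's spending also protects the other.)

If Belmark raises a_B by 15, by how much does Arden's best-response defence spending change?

Expanding Arden's payoff: 122a_A + 3a_Ba_A − 2.5a_A².
∂π/∂a_A = 122 + 3a_B − 5a_A = 0, so a_A = 24.4 + 0.6a_B.
The reaction-function slope is 0.6, so a 15-unit rise in a_B moves a_A by 0.6 × 15 = 9. Arden's best response rises — the actions are strategic complements.

9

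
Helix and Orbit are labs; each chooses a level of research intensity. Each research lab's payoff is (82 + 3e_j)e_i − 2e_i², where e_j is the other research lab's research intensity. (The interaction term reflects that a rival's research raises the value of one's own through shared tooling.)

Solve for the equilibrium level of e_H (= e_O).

Helix's payoff is (82 + 3e_O)e_H − 2e_H².
∂π/∂e_H = 82 + 3e_O − 4e_H = 0, so e_H = 20.5 + 0.75e_O.
Setting e_H = e_O in the reaction function: e_H = 20.5 + 0.75e_H, so e_H = 20.5 / 0.25 = 82.

82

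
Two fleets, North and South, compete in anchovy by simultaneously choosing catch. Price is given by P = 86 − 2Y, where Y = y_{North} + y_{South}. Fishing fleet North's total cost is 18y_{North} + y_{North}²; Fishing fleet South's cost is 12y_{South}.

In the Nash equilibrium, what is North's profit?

115.32

Fishing fleet North's profit: π = y_{North}(86 − 2(y_{North} + y_{South})) − 18y_{North} − y_{North}².
∂π/∂y_{North} = 68 − 6y_{North} − 2y_{South} = 0, so y_{North} = 34/3 − (1/3)y_{South}.
For South: ∂π/∂y_{South} = 74 − 4y_{South} − 2y_{North} = 0 ⇒ y_{South} = 18.5 − 0.5y_{North}.
Solving the two reaction functions simultaneously: (1 − (−1/3)(−0.5))y_{North} = 34/3 − (1/3)·18.5, so (5/6)y_{North} = 31/6 and y_{North} = 6.2.
Then y_{South} = 18.5 − 0.5·6.2 = 15.4.
Price P = 86 − 2·21.6 = 42.8.
North's profit: (42.8 − 18)·6.2 − (6.2)² = 115.32.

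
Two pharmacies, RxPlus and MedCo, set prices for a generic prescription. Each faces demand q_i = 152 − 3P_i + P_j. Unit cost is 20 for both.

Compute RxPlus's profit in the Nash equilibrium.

RxPlus's profit: π = (P_{RxPlus} − 20)(152 − 3P_{RxPlus} + P_{MedCo}).
∂π/∂P_{RxPlus} = 212 − 6P_{RxPlus} + P_{MedCo} = 0 ⇒ P_{RxPlus} = 106/3 + (1/6)P_{MedCo}.
Setting P_{RxPlus} = P_{MedCo} in the reaction function: P_{RxPlus} = 106/3 + (1/6)P_{RxPlus}, so P_{RxPlus} = (106/3) / (5/6) = 42.4.
q_{RxPlus} = 152 − 3·42.4 + 42.4 = 67.2.
Profit = (42.4 − 20)·67.2 = 1505.28.

1505.28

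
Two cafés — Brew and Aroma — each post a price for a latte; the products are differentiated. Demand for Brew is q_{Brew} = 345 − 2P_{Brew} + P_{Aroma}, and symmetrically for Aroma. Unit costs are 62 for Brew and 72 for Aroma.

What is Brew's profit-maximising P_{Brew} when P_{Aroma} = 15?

121

Brew's profit: π = (P_{Brew} − 62)(345 − 2P_{Brew} + P_{Aroma}).
∂π/∂P_{Brew} = 469 − 4P_{Brew} + P_{Aroma} = 0 ⇒ P_{Brew} = 117.25 + 0.25P_{Aroma}.
At P_{Aroma} = 15: P_{Brew} = 117.25 + 0.25·15 = 121.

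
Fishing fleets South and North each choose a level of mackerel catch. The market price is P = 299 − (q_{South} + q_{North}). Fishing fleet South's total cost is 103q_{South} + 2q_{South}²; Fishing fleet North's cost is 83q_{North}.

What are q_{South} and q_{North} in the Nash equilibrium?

Fishing fleet South's profit: π = q_{South}(299 − (q_{South} + q_{North})) − 103q_{South} − 2q_{South}².
∂π/∂q_{South} = 196 − 6q_{South} − q_{North} = 0, so q_{South} = 98/3 − (1/6)q_{North}.
For North: ∂π/∂q_{North} = 216 − 2q_{North} − q_{South} = 0 ⇒ q_{North} = 108 − 0.5q_{South}.
Substituting the second reaction function into the first: q_{South} = 98/3 − (1/6)(108 − 0.5q_{South}), which gives (11/12)q_{South} = 44/3 ⇒ q_{South} = 16.
Then q_{North} = 108 − 0.5·16 = 100.

16, 100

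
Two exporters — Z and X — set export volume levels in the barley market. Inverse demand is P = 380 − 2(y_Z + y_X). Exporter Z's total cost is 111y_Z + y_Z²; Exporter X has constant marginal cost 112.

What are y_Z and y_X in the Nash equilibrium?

27, 53.5

Exporter Z's profit: π = y_Z(380 − 2(y_Z + y_X)) − 111y_Z − y_Z².
∂π/∂y_Z = 269 − 6y_Z − 2y_X = 0, so y_Z = 269/6 − (1/3)y_X.
For X: ∂π/∂y_X = 268 − 4y_X − 2y_Z = 0 ⇒ y_X = 67 − 0.5y_Z.
Plugging y_X into Z's best response: y_Z = 269/6 − (1/3)(67 − 0.5y_Z) ⇒ (5/6)y_Z = 22.5, so y_Z = 27.
Then y_X = 67 − 0.5·27 = 53.5.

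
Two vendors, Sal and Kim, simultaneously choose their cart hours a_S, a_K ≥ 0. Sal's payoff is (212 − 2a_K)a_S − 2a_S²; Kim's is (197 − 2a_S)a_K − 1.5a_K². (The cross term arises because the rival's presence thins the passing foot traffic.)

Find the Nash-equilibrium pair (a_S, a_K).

30.25, 45.5

Expanding Sal's payoff: 212a_S − 2a_Ka_S − 2a_S².
∂π/∂a_S = 212 − 2a_K − 4a_S = 0, so a_S = 53 − 0.5a_K.
Likewise for Kim: a_K = 197/3 − (2/3)a_S.
Plugging a_K into Sal's best response: a_S = 53 − 0.5(197/3 − (2/3)a_S) ⇒ (2/3)a_S = 121/6, so a_S = 30.25.
Then a_K = 197/3 − (2/3)·30.25 = 45.5.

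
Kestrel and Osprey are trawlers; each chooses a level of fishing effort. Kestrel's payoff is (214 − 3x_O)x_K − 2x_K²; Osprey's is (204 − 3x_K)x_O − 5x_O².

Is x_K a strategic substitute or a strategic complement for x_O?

strategic substitutes

Expanding Kestrel's payoff: 214x_K − 3x_Ox_K − 2x_K².
∂π/∂x_K = 214 − 3x_O − 4x_K = 0, so x_K = 53.5 − 0.75x_O.
The best-response slope dx_K/dx_O = −0.75 < 0: the reaction function is downward-sloping, so the choices are strategic substitutes.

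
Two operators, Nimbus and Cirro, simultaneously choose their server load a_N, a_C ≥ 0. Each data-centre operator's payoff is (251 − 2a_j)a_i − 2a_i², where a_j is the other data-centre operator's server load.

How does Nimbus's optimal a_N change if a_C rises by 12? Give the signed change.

Nimbus's payoff is (251 − 2a_C)a_N − 2a_N².
∂π/∂a_N = 251 − 2a_C − 4a_N = 0, so a_N = 62.75 − 0.5a_C.
The reaction-function slope is −0.5, so a 12-unit rise in a_C moves a_N by −0.5 × 12 = −6. Nimbus's best response falls — the actions are strategic substitutes.

-6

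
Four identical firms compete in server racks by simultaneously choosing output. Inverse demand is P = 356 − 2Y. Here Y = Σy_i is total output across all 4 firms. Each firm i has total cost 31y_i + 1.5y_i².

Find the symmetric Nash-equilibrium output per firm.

25

A representative firm's profit is π_i = y_i(356 − 2Y) − 31y_i − 1.5y_i², with Y = y_i + Σ_{j≠i} y_j.
First-order condition: 325 − 7y_i − 2Σ_{j≠i} y_j = 0.
In a symmetric equilibrium every firm chooses the same y, so Σ_{j≠i} y_j = 3y. The condition becomes 325 − 13y = 0, giving y = 325/13 = 25.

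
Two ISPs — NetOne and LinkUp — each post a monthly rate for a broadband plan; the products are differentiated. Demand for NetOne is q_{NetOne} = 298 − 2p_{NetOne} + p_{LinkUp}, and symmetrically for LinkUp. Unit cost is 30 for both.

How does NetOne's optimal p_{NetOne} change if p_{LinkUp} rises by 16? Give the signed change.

4

NetOne's profit: π = (p_{NetOne} − 30)(298 − 2p_{NetOne} + p_{LinkUp}).
∂π/∂p_{NetOne} = 358 − 4p_{NetOne} + p_{LinkUp} = 0 ⇒ p_{NetOne} = 89.5 + 0.25p_{LinkUp}.
The reaction-function slope is 0.25, so a 16-unit rise in p_{LinkUp} moves p_{NetOne} by 0.25 × 16 = 4. NetOne's best response rises — the actions are strategic complements.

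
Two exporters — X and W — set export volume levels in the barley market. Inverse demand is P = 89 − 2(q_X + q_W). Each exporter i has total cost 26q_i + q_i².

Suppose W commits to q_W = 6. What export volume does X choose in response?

Exporter X's profit: π = q_X(89 − 2(q_X + q_W)) − 26q_X − q_X².
∂π/∂q_X = 63 − 6q_X − 2q_W = 0, so q_X = 10.5 − (1/3)q_W.
At q_W = 6: q_X = 10.5 − (1/3)·6 = 8.5.

8.5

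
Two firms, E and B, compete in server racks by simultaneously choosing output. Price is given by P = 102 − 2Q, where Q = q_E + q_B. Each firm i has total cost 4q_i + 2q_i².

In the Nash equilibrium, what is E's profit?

384.16

Firm E's profit: π = q_E(102 − 2(q_E + q_B)) − 4q_E − 2q_E².
∂π/∂q_E = 98 − 8q_E − 2q_B = 0, so q_E = 12.25 − 0.25q_B.
The game is symmetric, so in equilibrium q_B = q_E: the reaction function gives 1.25q_E = 12.25, hence q_E = 9.8.
Price P = 102 − 2·19.6 = 62.8.
E's profit: (62.8 − 4)·9.8 − 2(9.8)² = 384.16.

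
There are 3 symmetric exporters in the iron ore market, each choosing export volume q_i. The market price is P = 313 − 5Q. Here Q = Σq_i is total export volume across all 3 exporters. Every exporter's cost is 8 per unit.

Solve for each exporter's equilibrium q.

A representative exporter's profit is π_i = q_i(313 − 5Q) − 8q_i, with Q = q_i + Σ_{j≠i} q_j.
First-order condition: 305 − 10q_i − 5Σ_{j≠i} q_j = 0.
Imposing symmetry (q_j = q for all j) turns Σ_{j≠i} q_j into 2q, so 305 = 20q and q = 15.25.

15.25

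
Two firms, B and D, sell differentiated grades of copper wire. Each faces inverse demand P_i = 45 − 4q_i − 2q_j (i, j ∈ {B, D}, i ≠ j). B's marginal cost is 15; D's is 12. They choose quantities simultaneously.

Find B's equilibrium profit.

33.64

Firm B's profit: π = q_B(45 − 4q_B − 2q_D) − 15q_B.
∂π/∂q_B = 30 − 8q_B − 2q_D = 0 ⇒ q_B = 3.75 − 0.25q_D.
Similarly q_D = 4.125 − 0.25q_B.
Solving the two reaction functions simultaneously: (1 − (−0.25)(−0.25))q_B = 3.75 − 0.25·4.125, so 0.9375q_B = 87/32 and q_B = 2.9.
Then q_D = 4.125 − 0.25·2.9 = 3.4.
P_B = 45 − 4·2.9 − 2·3.4 = 26.6.
Profit = (26.6 − 15)·2.9 = 33.64.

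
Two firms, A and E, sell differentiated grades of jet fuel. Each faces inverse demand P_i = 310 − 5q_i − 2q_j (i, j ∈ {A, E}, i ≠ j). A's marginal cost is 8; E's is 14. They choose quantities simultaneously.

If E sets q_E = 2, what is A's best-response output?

29.8

Firm A's profit: π = q_A(310 − 5q_A − 2q_E) − 8q_A.
∂π/∂q_A = 302 − 10q_A − 2q_E = 0 ⇒ q_A = 30.2 − 0.2q_E.
At q_E = 2: q_A = 30.2 − 0.2·2 = 29.8.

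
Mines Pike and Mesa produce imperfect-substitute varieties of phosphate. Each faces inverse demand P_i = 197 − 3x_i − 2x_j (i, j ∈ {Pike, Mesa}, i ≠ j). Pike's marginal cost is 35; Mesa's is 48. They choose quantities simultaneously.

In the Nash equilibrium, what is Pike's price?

98.1875

Mine Pike's profit: π = x_{Pike}(197 − 3x_{Pike} − 2x_{Mesa}) − 35x_{Pike}.
∂π/∂x_{Pike} = 162 − 6x_{Pike} − 2x_{Mesa} = 0 ⇒ x_{Pike} = 27 − (1/3)x_{Mesa}.
Similarly x_{Mesa} = 149/6 − (1/3)x_{Pike}.
Substituting the second reaction function into the first: x_{Pike} = 27 − (1/3)(149/6 − (1/3)x_{Pike}), which gives (8/9)x_{Pike} = 337/18 ⇒ x_{Pike} = 21.0625.
Then x_{Mesa} = 149/6 − (1/3)·21.0625 = 17.8125.
P_{Pike} = 197 − 3·21.0625 − 2·17.8125 = 98.1875.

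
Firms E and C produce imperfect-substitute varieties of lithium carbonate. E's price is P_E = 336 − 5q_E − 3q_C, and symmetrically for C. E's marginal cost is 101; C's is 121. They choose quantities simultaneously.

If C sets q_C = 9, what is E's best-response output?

Firm E's profit: π = q_E(336 − 5q_E − 3q_C) − 101q_E.
∂π/∂q_E = 235 − 10q_E − 3q_C = 0 ⇒ q_E = 23.5 − 0.3q_C.
At q_C = 9: q_E = 23.5 − 0.3·9 = 20.8.

20.8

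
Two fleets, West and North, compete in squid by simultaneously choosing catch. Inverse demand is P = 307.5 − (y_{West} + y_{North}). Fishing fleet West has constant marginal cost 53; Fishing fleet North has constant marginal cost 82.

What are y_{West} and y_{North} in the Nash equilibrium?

Fishing fleet West's profit: π = y_{West}(307.5 − (y_{West} + y_{North})) − 53y_{West}.
∂π/∂y_{West} = 254.5 − 2y_{West} − y_{North} = 0, so y_{West} = 127.25 − 0.5y_{North}.
By the same steps for North: y_{North} = 112.75 − 0.5y_{West}.
Solving the two reaction functions simultaneously: (1 − (−0.5)(−0.5))y_{West} = 127.25 − 0.5·112.75, so 0.75y_{West} = 70.875 and y_{West} = 94.5.
Then y_{North} = 112.75 − 0.5·94.5 = 65.5.

94.5, 65.5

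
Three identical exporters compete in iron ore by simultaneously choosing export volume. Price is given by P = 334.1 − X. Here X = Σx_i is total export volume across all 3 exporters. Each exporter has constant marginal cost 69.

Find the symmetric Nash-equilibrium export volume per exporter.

A representative exporter's profit is π_i = x_i(334.1 − X) − 69x_i, with X = x_i + Σ_{j≠i} x_j.
First-order condition: 265.1 − 2x_i − Σ_{j≠i} x_j = 0.
In a symmetric equilibrium every exporter chooses the same x, so Σ_{j≠i} x_j = 2x. The condition becomes 265.1 − 4x = 0, giving x = 265.1/4 = 66.275.

66.275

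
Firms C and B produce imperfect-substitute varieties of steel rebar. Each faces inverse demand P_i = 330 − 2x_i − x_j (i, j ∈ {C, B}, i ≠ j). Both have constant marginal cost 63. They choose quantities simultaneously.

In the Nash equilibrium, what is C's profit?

5703.12

Firm C's profit: π = x_C(330 − 2x_C − x_B) − 63x_C.
∂π/∂x_C = 267 − 4x_C − x_B = 0 ⇒ x_C = 66.75 − 0.25x_B.
The game is symmetric, so in equilibrium x_B = x_C: the reaction function gives 1.25x_C = 66.75, hence x_C = 53.4.
P_C = 330 − 2·53.4 − 53.4 = 169.8.
Profit = (169.8 − 63)·53.4 = 5703.12.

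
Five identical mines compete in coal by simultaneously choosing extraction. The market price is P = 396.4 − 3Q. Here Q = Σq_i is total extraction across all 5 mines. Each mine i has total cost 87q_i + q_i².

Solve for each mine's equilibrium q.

A representative mine's profit is π_i = q_i(396.4 − 3Q) − 87q_i − q_i², with Q = q_i + Σ_{j≠i} q_j.
First-order condition: 309.4 − 8q_i − 3Σ_{j≠i} q_j = 0.
In a symmetric equilibrium every mine chooses the same q, so Σ_{j≠i} q_j = 4q. The condition becomes 309.4 − 20q = 0, giving q = 309.4/20 = 15.47.

15.47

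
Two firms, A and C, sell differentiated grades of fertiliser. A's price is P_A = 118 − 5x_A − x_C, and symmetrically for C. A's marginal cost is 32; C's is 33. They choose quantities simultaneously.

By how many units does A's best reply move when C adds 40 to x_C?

Firm A's profit: π = x_A(118 − 5x_A − x_C) − 32x_A.
∂π/∂x_A = 86 − 10x_A − x_C = 0 ⇒ x_A = 8.6 − 0.1x_C.
The reaction-function slope is −0.1, so a 40-unit rise in x_C moves x_A by −0.1 × 40 = −4. A's best response falls — the actions are strategic substitutes.

-4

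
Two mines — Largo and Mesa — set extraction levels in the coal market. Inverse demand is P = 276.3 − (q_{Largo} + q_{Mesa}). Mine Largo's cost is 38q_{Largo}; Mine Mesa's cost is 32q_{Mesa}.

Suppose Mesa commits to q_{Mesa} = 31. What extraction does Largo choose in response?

Mine Largo's profit: π = q_{Largo}(276.3 − (q_{Largo} + q_{Mesa})) − 38q_{Largo}.
∂π/∂q_{Largo} = 238.3 − 2q_{Largo} − q_{Mesa} = 0, so q_{Largo} = 119.15 − 0.5q_{Mesa}.
At q_{Mesa} = 31: q_{Largo} = 119.15 − 0.5·31 = 103.65.

103.65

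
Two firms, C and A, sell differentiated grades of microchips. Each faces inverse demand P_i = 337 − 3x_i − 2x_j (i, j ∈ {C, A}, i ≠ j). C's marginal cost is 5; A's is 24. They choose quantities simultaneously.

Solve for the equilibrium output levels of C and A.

42.6875, 37.9375

Firm C's profit: π = x_C(337 − 3x_C − 2x_A) − 5x_C.
∂π/∂x_C = 332 − 6x_C − 2x_A = 0 ⇒ x_C = 166/3 − (1/3)x_A.
Similarly x_A = 313/6 − (1/3)x_C.
Plugging x_A into C's best response: x_C = 166/3 − (1/3)(313/6 − (1/3)x_C) ⇒ (8/9)x_C = 683/18, so x_C = 42.6875.
Then x_A = 313/6 − (1/3)·42.6875 = 37.9375.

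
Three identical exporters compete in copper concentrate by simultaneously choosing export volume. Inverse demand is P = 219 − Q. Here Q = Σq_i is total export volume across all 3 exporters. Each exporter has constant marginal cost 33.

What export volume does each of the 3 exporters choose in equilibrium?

46.5

A representative exporter's profit is π_i = q_i(219 − Q) − 33q_i, with Q = q_i + Σ_{j≠i} q_j.
First-order condition: 186 − 2q_i − Σ_{j≠i} q_j = 0.
With identical exporters, set every q_j = q: then 186 − 2q − 2q = 0, i.e. q = 186/4 = 46.5.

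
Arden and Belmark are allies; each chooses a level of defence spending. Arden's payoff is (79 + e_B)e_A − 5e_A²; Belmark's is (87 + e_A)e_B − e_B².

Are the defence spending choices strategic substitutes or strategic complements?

Expanding Arden's payoff: 79e_A + e_Be_A − 5e_A².
∂π/∂e_A = 79 + e_B − 10e_A = 0, so e_A = 7.9 + 0.1e_B.
The best-response slope de_A/de_B = 0.1 > 0: the reaction function is upward-sloping, so the choices are strategic complements.

strategic complements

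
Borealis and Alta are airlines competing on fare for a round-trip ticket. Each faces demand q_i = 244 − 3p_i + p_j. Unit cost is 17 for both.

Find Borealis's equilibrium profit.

Borealis's profit: π = (p_{Borealis} − 17)(244 − 3p_{Borealis} + p_{Alta}).
∂π/∂p_{Borealis} = 295 − 6p_{Borealis} + p_{Alta} = 0 ⇒ p_{Borealis} = 295/6 + (1/6)p_{Alta}.
The game is symmetric, so in equilibrium p_{Alta} = p_{Borealis}: the reaction function gives (5/6)p_{Borealis} = 295/6, hence p_{Borealis} = 59.
q_{Borealis} = 244 − 3·59 + 59 = 126.
Profit = (59 − 17)·126 = 5292.

5292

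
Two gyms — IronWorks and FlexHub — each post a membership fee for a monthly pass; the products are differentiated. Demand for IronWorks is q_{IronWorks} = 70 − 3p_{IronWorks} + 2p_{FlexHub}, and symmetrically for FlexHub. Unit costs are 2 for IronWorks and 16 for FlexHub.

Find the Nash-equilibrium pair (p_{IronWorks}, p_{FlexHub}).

IronWorks's profit: π = (p_{IronWorks} − 2)(70 − 3p_{IronWorks} + 2p_{FlexHub}).
∂π/∂p_{IronWorks} = 76 − 6p_{IronWorks} + 2p_{FlexHub} = 0 ⇒ p_{IronWorks} = 38/3 + (1/3)p_{FlexHub}.
Similarly p_{FlexHub} = 59/3 + (1/3)p_{IronWorks}.
Solving the two reaction functions simultaneously: (1 − (1/3)(1/3))p_{IronWorks} = 38/3 + (1/3)·(59/3), so (8/9)p_{IronWorks} = 173/9 and p_{IronWorks} = 21.625.
Then p_{FlexHub} = 59/3 + (1/3)·21.625 = 26.875.

21.625, 26.875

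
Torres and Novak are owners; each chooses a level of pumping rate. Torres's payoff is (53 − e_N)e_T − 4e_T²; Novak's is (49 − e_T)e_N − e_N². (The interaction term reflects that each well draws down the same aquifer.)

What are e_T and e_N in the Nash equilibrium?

3.8, 22.6

Expanding Torres's payoff: 53e_T − e_Ne_T − 4e_T².
∂π/∂e_T = 53 − e_N − 8e_T = 0, so e_T = 6.625 − 0.125e_N.
Likewise for Novak: e_N = 24.5 − 0.5e_T.
Plugging e_N into Torres's best response: e_T = 6.625 − 0.125(24.5 − 0.5e_T) ⇒ 0.9375e_T = 3.5625, so e_T = 3.8.
Then e_N = 24.5 − 0.5·3.8 = 22.6.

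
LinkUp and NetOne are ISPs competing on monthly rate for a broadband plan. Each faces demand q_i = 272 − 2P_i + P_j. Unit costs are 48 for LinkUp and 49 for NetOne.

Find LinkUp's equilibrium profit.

LinkUp's profit: π = (P_{LinkUp} − 48)(272 − 2P_{LinkUp} + P_{NetOne}).
∂π/∂P_{LinkUp} = 368 − 4P_{LinkUp} + P_{NetOne} = 0 ⇒ P_{LinkUp} = 92 + 0.25P_{NetOne}.
Similarly P_{NetOne} = 92.5 + 0.25P_{LinkUp}.
Solving the two reaction functions simultaneously: (1 − (0.25)(0.25))P_{LinkUp} = 92 + 0.25·92.5, so 0.9375P_{LinkUp} = 115.125 and P_{LinkUp} = 122.8.
Then P_{NetOne} = 92.5 + 0.25·122.8 = 123.2.
q_{LinkUp} = 272 − 2·122.8 + 123.2 = 149.6.
Profit = (122.8 − 48)·149.6 = 11190.08.

11190.08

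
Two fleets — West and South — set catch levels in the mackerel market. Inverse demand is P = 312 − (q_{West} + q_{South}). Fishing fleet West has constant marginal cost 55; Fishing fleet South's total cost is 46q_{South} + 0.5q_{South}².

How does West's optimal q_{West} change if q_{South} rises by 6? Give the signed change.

Fishing fleet West's profit: π = q_{West}(312 − (q_{West} + q_{South})) − 55q_{West}.
∂π/∂q_{West} = 257 − 2q_{West} − q_{South} = 0, so q_{West} = 128.5 − 0.5q_{South}.
The reaction-function slope is −0.5, so a 6-unit rise in q_{South} moves q_{West} by −0.5 × 6 = −3. West's best response falls — the actions are strategic substitutes.

-3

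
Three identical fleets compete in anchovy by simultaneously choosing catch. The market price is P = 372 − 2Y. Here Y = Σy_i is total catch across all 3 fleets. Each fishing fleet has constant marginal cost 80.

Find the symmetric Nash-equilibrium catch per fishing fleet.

36.5

A representative fishing fleet's profit is π_i = y_i(372 − 2Y) − 80y_i, with Y = y_i + Σ_{j≠i} y_j.
First-order condition: 292 − 4y_i − 2Σ_{j≠i} y_j = 0.
With identical fishing fleets, set every y_j = y: then 292 − 4y − 4y = 0, i.e. y = 292/8 = 36.5.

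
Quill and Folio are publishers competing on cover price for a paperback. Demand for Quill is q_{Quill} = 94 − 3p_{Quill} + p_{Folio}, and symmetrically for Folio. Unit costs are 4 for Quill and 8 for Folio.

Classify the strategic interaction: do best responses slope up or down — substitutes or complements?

Quill's profit: π = (p_{Quill} − 4)(94 − 3p_{Quill} + p_{Folio}).
∂π/∂p_{Quill} = 106 − 6p_{Quill} + p_{Folio} = 0 ⇒ p_{Quill} = 53/3 + (1/6)p_{Folio}.
The best-response slope dp_{Quill}/dp_{Folio} = 1/6 > 0: the reaction function is upward-sloping, so the choices are strategic complements.

strategic complements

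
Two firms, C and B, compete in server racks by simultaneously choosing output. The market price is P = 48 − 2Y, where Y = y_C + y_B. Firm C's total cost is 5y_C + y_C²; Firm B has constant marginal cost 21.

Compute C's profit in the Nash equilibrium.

Firm C's profit: π = y_C(48 − 2(y_C + y_B)) − 5y_C − y_C².
∂π/∂y_C = 43 − 6y_C − 2y_B = 0, so y_C = 43/6 − (1/3)y_B.
For B: ∂π/∂y_B = 27 − 4y_B − 2y_C = 0 ⇒ y_B = 6.75 − 0.5y_C.
Plugging y_B into C's best response: y_C = 43/6 − (1/3)(6.75 − 0.5y_C) ⇒ (5/6)y_C = 59/12, so y_C = 5.9.
Then y_B = 6.75 − 0.5·5.9 = 3.8.
Price P = 48 − 2·9.7 = 28.6.
C's profit: (28.6 − 5)·5.9 − (5.9)² = 104.43.

104.43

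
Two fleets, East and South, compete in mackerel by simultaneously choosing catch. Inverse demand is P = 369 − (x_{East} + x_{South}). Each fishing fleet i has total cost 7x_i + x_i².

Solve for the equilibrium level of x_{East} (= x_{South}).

Fishing fleet East's profit: π = x_{East}(369 − (x_{East} + x_{South})) − 7x_{East} − x_{East}².
∂π/∂x_{East} = 362 − 4x_{East} − x_{South} = 0, so x_{East} = 90.5 − 0.25x_{South}.
The game is symmetric, so in equilibrium x_{South} = x_{East}: the reaction function gives 1.25x_{East} = 90.5, hence x_{East} = 72.4.

72.4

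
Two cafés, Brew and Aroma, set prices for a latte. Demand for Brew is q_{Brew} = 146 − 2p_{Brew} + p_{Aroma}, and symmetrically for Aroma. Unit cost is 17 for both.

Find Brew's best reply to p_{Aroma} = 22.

Brew's profit: π = (p_{Brew} − 17)(146 − 2p_{Brew} + p_{Aroma}).
∂π/∂p_{Brew} = 180 − 4p_{Brew} + p_{Aroma} = 0 ⇒ p_{Brew} = 45 + 0.25p_{Aroma}.
At p_{Aroma} = 22: p_{Brew} = 45 + 0.25·22 = 50.5.

50.5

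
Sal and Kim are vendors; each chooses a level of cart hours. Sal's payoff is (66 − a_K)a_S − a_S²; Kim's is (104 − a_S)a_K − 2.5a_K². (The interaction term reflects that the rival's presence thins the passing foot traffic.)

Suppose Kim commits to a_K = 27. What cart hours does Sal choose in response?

Expanding Sal's payoff: 66a_S − a_Ka_S − a_S².
∂π/∂a_S = 66 − a_K − 2a_S = 0, so a_S = 33 − 0.5a_K.
At a_K = 27: a_S = 33 − 0.5·27 = 19.5.

19.5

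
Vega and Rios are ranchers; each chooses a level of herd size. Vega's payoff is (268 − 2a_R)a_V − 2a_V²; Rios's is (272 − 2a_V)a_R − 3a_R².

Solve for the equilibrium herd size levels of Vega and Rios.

53.2, 27.6

Expanding Vega's payoff: 268a_V − 2a_Ra_V − 2a_V².
∂π/∂a_V = 268 − 2a_R − 4a_V = 0, so a_V = 67 − 0.5a_R.
Likewise for Rios: a_R = 136/3 − (1/3)a_V.
Plugging a_R into Vega's best response: a_V = 67 − 0.5(136/3 − (1/3)a_V) ⇒ (5/6)a_V = 133/3, so a_V = 53.2.
Then a_R = 136/3 − (1/3)·53.2 = 27.6.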